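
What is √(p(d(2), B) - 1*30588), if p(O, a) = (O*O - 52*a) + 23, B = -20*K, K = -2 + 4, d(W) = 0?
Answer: 3*I*√3165 ≈ 168.77*I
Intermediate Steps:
K = 2
B = -40 (B = -20*2 = -40)
p(O, a) = 23 + O² - 52*a (p(O, a) = (O² - 52*a) + 23 = 23 + O² - 52*a)
√(p(d(2), B) - 1*30588) = √((23 + 0² - 52*(-40)) - 1*30588) = √((23 + 0 + 2080) - 30588) = √(2103 - 30588) = √(-28485) = 3*I*√3165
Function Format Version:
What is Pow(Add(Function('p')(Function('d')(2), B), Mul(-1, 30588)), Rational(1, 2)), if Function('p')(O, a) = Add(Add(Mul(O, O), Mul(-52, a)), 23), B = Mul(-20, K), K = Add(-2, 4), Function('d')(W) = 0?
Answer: Mul(3, I, Pow(3165, Rational(1, 2))) ≈ Mul(168.77, I)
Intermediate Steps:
K = 2
B = -40 (B = Mul(-20, 2) = -40)
Function('p')(O, a) = Add(23, Pow(O, 2), Mul(-52, a)) (Function('p')(O, a) = Add(Add(Pow(O, 2), Mul(-52, a)), 23) = Add(23, Pow(O, 2), Mul(-52, a)))
Pow(Add(Function('p')(Function('d')(2), B), Mul(-1, 30588)), Rational(1, 2)) = Pow(Add(Add(23, Pow(0, 2), Mul(-52, -40)), Mul(-1, 30588)), Rational(1, 2)) = Pow(Add(Add(23, 0, 2080), -30588), Rational(1, 2)) = Pow(Add(2103, -30588), Rational(1, 2)) = Pow(-28485, Rational(1, 2)) = Mul(3, I, Pow(3165, Rational(1, 2)))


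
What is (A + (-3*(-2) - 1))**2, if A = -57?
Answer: 2704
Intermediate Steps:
(A + (-3*(-2) - 1))**2 = (-57 + (-3*(-2) - 1))**2 = (-57 + (6 - 1))**2 = (-57 + 5)**2 = (-52)**2 = 2704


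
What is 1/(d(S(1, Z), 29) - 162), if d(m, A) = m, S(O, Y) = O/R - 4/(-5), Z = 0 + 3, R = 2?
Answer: -10/1607 ≈ -0.0062228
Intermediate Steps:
Z = 3
S(O, Y) = ⅘ + O/2 (S(O, Y) = O/2 - 4/(-5) = O*(½) - 4*(-⅕) = O/2 + ⅘ = ⅘ + O/2)
1/(d(S(1, Z), 29) - 162) = 1/((⅘ + (½)*1) - 162) = 1/((⅘ + ½) - 162) = 1/(13/10 - 162) = 1/(-1607/10) = -10/1607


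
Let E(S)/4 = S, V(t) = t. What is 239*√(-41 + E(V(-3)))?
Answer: 239*I*√53 ≈ 1739.9*I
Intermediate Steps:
E(S) = 4*S
239*√(-41 + E(V(-3))) = 239*√(-41 + 4*(-3)) = 239*√(-41 - 12) = 239*√(-53) = 239*(I*√53) = 239*I*√53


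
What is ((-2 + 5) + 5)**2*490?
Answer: 31360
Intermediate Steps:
((-2 + 5) + 5)**2*490 = (3 + 5)**2*490 = 8**2*490 = 64*490 = 31360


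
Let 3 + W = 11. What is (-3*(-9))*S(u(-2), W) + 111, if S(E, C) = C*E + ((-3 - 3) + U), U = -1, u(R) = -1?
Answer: -294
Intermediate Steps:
W = 8 (W = -3 + 11 = 8)
S(E, C) = -7 + C*E (S(E, C) = C*E + ((-3 - 3) - 1) = C*E + (-6 - 1) = C*E - 7 = -7 + C*E)
(-3*(-9))*S(u(-2), W) + 111 = (-3*(-9))*(-7 + 8*(-1)) + 111 = 27*(-7 - 8) + 111 = 27*(-15) + 111 = -405 + 111 = -294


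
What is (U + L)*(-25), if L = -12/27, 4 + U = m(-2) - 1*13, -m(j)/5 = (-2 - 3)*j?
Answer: 15175/9 ≈ 1686.1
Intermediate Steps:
m(j) = 25*j (m(j) = -5*(-2 - 3)*j = -(-25)*j = 25*j)
U = -67 (U = -4 + (25*(-2) - 1*13) = -4 + (-50 - 13) = -4 - 63 = -67)
L = -4/9 (L = -12*1/27 = -4/9 ≈ -0.44444)
(U + L)*(-25) = (-67 - 4/9)*(-25) = -607/9*(-25) = 15175/9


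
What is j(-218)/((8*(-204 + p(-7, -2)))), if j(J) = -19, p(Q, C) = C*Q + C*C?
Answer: 19/1488 ≈ 0.012769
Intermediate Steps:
p(Q, C) = C**2 + C*Q (p(Q, C) = C*Q + C**2 = C**2 + C*Q)
j(-218)/((8*(-204 + p(-7, -2)))) = -19*1/(8*(-204 - 2*(-2 - 7))) = -19*1/(8*(-204 - 2*(-9))) = -19*1/(8*(-204 + 18)) = -19/(8*(-186)) = -19/(-1488) = -19*(-1/1488) = 19/1488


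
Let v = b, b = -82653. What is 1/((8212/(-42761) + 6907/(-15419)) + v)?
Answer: -659331859/54496178112982 ≈ -1.2099e-5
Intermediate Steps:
v = -82653
1/((8212/(-42761) + 6907/(-15419)) + v) = 1/((8212/(-42761) + 6907/(-15419)) - 82653) = 1/((8212*(-1/42761) + 6907*(-1/15419)) - 82653) = 1/((-8212/42761 - 6907/15419) - 82653) = 1/(-421971055/659331859 - 82653) = 1/(-54496178112982/659331859) = -659331859/54496178112982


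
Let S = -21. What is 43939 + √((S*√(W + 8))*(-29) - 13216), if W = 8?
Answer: 43939 + 14*I*√55 ≈ 43939.0 + 103.83*I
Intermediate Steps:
43939 + √((S*√(W + 8))*(-29) - 13216) = 43939 + √(-21*√(8 + 8)*(-29) - 13216) = 43939 + √(-21*√16*(-29) - 13216) = 43939 + √(-21*4*(-29) - 13216) = 43939 + √(-84*(-29) - 13216) = 43939 + √(2436 - 13216) = 43939 + √(-10780) = 43939 + 14*I*√55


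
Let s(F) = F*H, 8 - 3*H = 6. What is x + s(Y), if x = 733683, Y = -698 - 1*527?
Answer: 2198599/3 ≈ 7.3287e+5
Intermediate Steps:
H = ⅔ (H = 8/3 - ⅓*6 = 8/3 - 2 = ⅔ ≈ 0.66667)
Y = -1225 (Y = -698 - 527 = -1225)
s(F) = 2*F/3 (s(F) = F*(⅔) = 2*F/3)
x + s(Y) = 733683 + (⅔)*(-1225) = 733683 - 2450/3 = 2198599/3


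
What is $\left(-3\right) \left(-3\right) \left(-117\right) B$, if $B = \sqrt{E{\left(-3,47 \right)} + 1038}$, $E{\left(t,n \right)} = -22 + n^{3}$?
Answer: $- 1053 \sqrt{104839} \approx -3.4095 \cdot 10^{5}$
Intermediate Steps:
$B = \sqrt{104839}$ ($B = \sqrt{\left(-22 + 47^{3}\right) + 1038} = \sqrt{\left(-22 + 103823\right) + 1038} = \sqrt{103801 + 1038} = \sqrt{104839} \approx 323.79$)
$\left(-3\right) \left(-3\right) \left(-117\right) B = \left(-3\right) \left(-3\right) \left(-117\right) \sqrt{104839} = 9 \left(-117\right) \sqrt{104839} = - 1053 \sqrt{104839}$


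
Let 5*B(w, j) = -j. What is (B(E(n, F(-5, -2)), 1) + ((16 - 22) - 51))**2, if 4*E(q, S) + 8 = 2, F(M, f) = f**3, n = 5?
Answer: 81796/25 ≈ 3271.8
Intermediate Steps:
E(q, S) = -3/2 (E(q, S) = -2 + (1/4)*2 = -2 + 1/2 = -3/2)
B(w, j) = -j/5 (B(w, j) = (-j)/5 = -j/5)
(B(E(n, F(-5, -2)), 1) + ((16 - 22) - 51))**2 = (-1/5*1 + ((16 - 22) - 51))**2 = (-1/5 + (-6 - 51))**2 = (-1/5 - 57)**2 = (-286/5)**2 = 81796/25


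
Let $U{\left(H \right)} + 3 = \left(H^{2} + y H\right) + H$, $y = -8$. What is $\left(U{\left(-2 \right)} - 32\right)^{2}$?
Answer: $289$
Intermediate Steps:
$U{\left(H \right)} = -3 + H^{2} - 7 H$ ($U{\left(H \right)} = -3 + \left(\left(H^{2} - 8 H\right) + H\right) = -3 + \left(H^{2} - 7 H\right) = -3 + H^{2} - 7 H$)
$\left(U{\left(-2 \right)} - 32\right)^{2} = \left(\left(-3 + \left(-2\right)^{2} - -14\right) - 32\right)^{2} = \left(\left(-3 + 4 + 14\right) - 32\right)^{2} = \left(15 - 32\right)^{2} = \left(-17\right)^{2} = 289$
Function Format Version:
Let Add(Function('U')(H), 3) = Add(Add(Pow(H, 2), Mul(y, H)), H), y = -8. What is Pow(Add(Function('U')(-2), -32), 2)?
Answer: 289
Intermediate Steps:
Function('U')(H) = Add(-3, Pow(H, 2), Mul(-7, H)) (Function('U')(H) = Add(-3, Add(Add(Pow(H, 2), Mul(-8, H)), H)) = Add(-3, Add(Pow(H, 2), Mul(-7, H))) = Add(-3, Pow(H, 2), Mul(-7, H)))
Pow(Add(Function('U')(-2), -32), 2) = Pow(Add(Add(-3, Pow(-2, 2), Mul(-7, -2)), -32), 2) = Pow(Add(Add(-3, 4, 14), -32), 2) = Pow(Add(15, -32), 2) = Pow(-17, 2) = 289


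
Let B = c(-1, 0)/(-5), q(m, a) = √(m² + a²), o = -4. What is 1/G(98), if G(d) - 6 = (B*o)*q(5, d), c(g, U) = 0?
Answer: ⅙ ≈ 0.16667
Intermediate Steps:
q(m, a) = √(a² + m²)
B = 0 (B = 0/(-5) = 0*(-⅕) = 0)
G(d) = 6 (G(d) = 6 + (0*(-4))*√(d² + 5²) = 6 + 0*√(d² + 25) = 6 + 0*√(25 + d²) = 6 + 0 = 6)
1/G(98) = 1/6 = ⅙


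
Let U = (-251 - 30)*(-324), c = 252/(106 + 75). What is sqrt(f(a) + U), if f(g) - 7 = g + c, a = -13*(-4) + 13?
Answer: 18*sqrt(9213262)/181 ≈ 301.86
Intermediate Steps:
c = 252/181 ≈ 1.3923
a = 65 (a = 52 + 13 = 65)
f(g) = 1519/181 + g (f(g) = 7 + (g + 252/181) = 7 + (252/181 + g) = 1519/181 + g)
U = 91044 (U = -281*(-324) = 91044)
sqrt(f(a) + U) = sqrt((1519/181 + 65) + 91044) = sqrt(13284/181 + 91044) = sqrt(16492248/181) = 18*sqrt(9213262)/181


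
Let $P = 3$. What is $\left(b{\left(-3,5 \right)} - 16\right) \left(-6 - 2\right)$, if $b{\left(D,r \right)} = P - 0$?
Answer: $104$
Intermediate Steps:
$b{\left(D,r \right)} = 3$ ($b{\left(D,r \right)} = 3 - 0 = 3 + 0 = 3$)
$\left(b{\left(-3,5 \right)} - 16\right) \left(-6 - 2\right) = \left(3 - 16\right) \left(-6 - 2\right) = \left(-13\right) \left(-8\right) = 104$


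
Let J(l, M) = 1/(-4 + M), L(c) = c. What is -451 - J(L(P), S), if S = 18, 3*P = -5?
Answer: -6315/14 ≈ -451.07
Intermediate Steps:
P = -5/3 (P = (1/3)*(-5) = -5/3 ≈ -1.6667)
-451 - J(L(P), S) = -451 - 1/(-4 + 18) = -451 - 1/14 = -6315/14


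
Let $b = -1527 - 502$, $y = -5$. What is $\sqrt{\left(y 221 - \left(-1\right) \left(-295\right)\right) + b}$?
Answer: $3 i \sqrt{381} \approx 58.558 i$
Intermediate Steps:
$b = -2029$
$\sqrt{\left(y 221 - \left(-1\right) \left(-295\right)\right) + b} = \sqrt{\left(\left(-5\right) 221 - \left(-1\right) \left(-295\right)\right) - 2029} = \sqrt{\left(-1105 - 295\right) - 2029} = \sqrt{-1400 - 2029} = \sqrt{-3429} = 3 i \sqrt{381}$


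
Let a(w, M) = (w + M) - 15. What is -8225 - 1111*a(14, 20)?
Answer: -29334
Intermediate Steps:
a(w, M) = -15 + M + w (a(w, M) = (M + w) - 15 = -15 + M + w)
-8225 - 1111*a(14, 20) = -8225 - 1111*(-15 + 20 + 14) = -8225 - 1111*19 = -8225 - 1*21109 = -8225 - 21109 = -29334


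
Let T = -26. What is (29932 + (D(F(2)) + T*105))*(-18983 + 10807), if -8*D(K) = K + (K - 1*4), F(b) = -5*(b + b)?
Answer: -222448520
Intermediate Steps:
F(b) = -10*b
D(K) = 1/2 - K/4 (D(K) = -(K + (K - 1*4))/8 = -(K + (K - 4))/8 = -(K + (-4 + K))/8 = -(-4 + 2*K)/8 = 1/2 - K/4)
(29932 + (D(F(2)) + T*105))*(-18983 + 10807) = (29932 + ((1/2 - (-5)*2/2) - 26*105))*(-18983 + 10807) = (29932 + ((1/2 - 1/4*(-20)) - 2730))*(-8176) = (29932 + ((1/2 + 5) - 2730))*(-8176) = (29932 + (11/2 - 2730))*(-8176) = (29932 - 5449/2)*(-8176) = (54415/2)*(-8176) = -222448520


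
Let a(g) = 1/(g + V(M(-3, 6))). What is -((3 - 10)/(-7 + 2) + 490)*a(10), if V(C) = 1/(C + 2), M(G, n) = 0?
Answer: -234/5 ≈ -46.800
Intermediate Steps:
V(C) = 1/(2 + C)
a(g) = 1/(½ + g) (a(g) = 1/(g + 1/(2 + 0)) = 1/(g + 1/2) = 1/(g + ½) = 1/(½ + g))
-((3 - 10)/(-7 + 2) + 490)*a(10) = -((3 - 10)/(-7 + 2) + 490)*2/(1 + 2*10) = -(-7/(-5) + 490)*2/(1 + 20) = -(-7*(-⅕) + 490)*2/21 = -(7/5 + 490)*2*(1/21) = -2457*2/(5*21) = -1*234/5 = -234/5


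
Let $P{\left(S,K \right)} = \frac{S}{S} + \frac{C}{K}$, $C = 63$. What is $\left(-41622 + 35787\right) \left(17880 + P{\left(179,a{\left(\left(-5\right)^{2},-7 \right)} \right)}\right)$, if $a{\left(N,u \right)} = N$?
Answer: $- \frac{521751696}{5} \approx -1.0435 \cdot 10^{8}$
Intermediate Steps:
$P{\left(S,K \right)} = 1 + \frac{63}{K}$ ($P{\left(S,K \right)} = \frac{S}{S} + \frac{63}{K} = 1 + \frac{63}{K}$)
$\left(-41622 + 35787\right) \left(17880 + P{\left(179,a{\left(\left(-5\right)^{2},-7 \right)} \right)}\right) = \left(-41622 + 35787\right) \left(17880 + \frac{63 + \left(-5\right)^{2}}{\left(-5\right)^{2}}\right) = - 5835 \left(17880 + \frac{63 + 25}{25}\right) = - 5835 \left(17880 + \frac{1}{25} \cdot 88\right) = - 5835 \left(17880 + \frac{88}{25}\right) = \left(-5835\right) \frac{447088}{25} = - \frac{521751696}{5}$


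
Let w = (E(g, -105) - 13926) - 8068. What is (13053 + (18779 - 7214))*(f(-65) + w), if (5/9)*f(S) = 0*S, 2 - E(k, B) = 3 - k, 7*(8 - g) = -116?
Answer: -3786076074/7 ≈ -5.4087e+8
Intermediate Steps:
g = 172/7 (g = 8 - 1/7*(-116) = 8 + 116/7 = 172/7 ≈ 24.571)
E(k, B) = -1 + k (E(k, B) = 2 - (3 - k) = 2 + (-3 + k) = -1 + k)
f(S) = 0 (f(S) = 9*(0*S)/5 = (9/5)*0 = 0)
w = -153793/7 (w = ((-1 + 172/7) - 13926) - 8068 = (165/7 - 13926) - 8068 = -97317/7 - 8068 = -153793/7 ≈ -21970.)
(13053 + (18779 - 7214))*(f(-65) + w) = (13053 + (18779 - 7214))*(0 - 153793/7) = (13053 + 11565)*(-153793/7) = 24618*(-153793/7) = -3786076074/7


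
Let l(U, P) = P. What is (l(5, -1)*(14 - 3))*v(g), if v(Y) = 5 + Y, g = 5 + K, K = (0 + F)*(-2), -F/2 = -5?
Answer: 110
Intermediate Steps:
F = 10 (F = -2*(-5) = 10)
K = -20 (K = (0 + 10)*(-2) = 10*(-2) = -20)
g = -15 (g = 5 - 20 = -15)
(l(5, -1)*(14 - 3))*v(g) = (-(14 - 3))*(5 - 15) = -1*11*(-10) = -11*(-10) = 110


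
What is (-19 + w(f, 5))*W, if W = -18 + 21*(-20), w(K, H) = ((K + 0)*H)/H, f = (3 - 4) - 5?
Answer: 10950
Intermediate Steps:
f = -6 (f = -1 - 5 = -6)
w(K, H) = K (w(K, H) = (K*H)/H = (H*K)/H = K)
W = -438 (W = -18 - 420 = -438)
(-19 + w(f, 5))*W = (-19 - 6)*(-438) = -25*(-438) = 10950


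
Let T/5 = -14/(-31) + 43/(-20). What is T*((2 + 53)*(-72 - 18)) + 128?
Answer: 2614111/62 ≈ 42163.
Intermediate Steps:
T = -1053/124 (T = 5*(-14/(-31) + 43/(-20)) = 5*(-14*(-1/31) + 43*(-1/20)) = 5*(14/31 - 43/20) = 5*(-1053/620) = -1053/124 ≈ -8.4919)
T*((2 + 53)*(-72 - 18)) + 128 = -1053*(2 + 53)*(-72 - 18)/124 + 128 = -57915*(-90)/124 + 128 = -1053/124*(-4950) + 128 = 2606175/62 + 128 = 2614111/62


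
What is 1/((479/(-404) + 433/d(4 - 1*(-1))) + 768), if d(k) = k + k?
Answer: 2020/1636431 ≈ 0.0012344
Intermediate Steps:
d(k) = 2*k
1/((479/(-404) + 433/d(4 - 1*(-1))) + 768) = 1/((479/(-404) + 433/((2*(4 - 1*(-1))))) + 768) = 1/((479*(-1/404) + 433/((2*(4 + 1)))) + 768) = 1/((-479/404 + 433/((2*5))) + 768) = 1/((-479/404 + 433/10) + 768) = 1/(85071/2020 + 768) = 1/(1636431/2020) = 2020/1636431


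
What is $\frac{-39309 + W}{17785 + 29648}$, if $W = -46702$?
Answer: $- \frac{86011}{47433} \approx -1.8133$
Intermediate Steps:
$\frac{-39309 + W}{17785 + 29648} = \frac{-39309 - 46702}{17785 + 29648} = - \frac{86011}{47433}$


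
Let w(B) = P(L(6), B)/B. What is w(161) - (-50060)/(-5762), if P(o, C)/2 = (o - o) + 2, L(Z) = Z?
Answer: -4018306/463841 ≈ -8.6631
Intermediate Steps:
P(o, C) = 4 (P(o, C) = 2*((o - o) + 2) = 2*(0 + 2) = 2*2 = 4)
w(B) = 4/B
w(161) - (-50060)/(-5762) = 4/161 - (-50060)/(-5762) = 4*(1/161) - (-50060)*(-1)/5762 = 4/161 - 1*25030/2881 = 4/161 - 25030/2881 = -4018306/463841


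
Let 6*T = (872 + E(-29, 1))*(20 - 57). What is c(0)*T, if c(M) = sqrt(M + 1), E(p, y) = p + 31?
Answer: -16169/3 ≈ -5389.7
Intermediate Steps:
E(p, y) = 31 + p
T = -16169/3 (T = ((872 + (31 - 29))*(20 - 57))/6 = ((872 + 2)*(-37))/6 = (874*(-37))/6 = (1/6)*(-32338) = -16169/3 ≈ -5389.7)
c(M) = sqrt(1 + M)
c(0)*T = sqrt(1 + 0)*(-16169/3) = sqrt(1)*(-16169/3) = 1*(-16169/3) = -16169/3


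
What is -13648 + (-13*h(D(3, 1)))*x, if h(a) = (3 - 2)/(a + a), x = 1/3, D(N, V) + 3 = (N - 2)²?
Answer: -163763/12 ≈ -13647.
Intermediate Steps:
D(N, V) = -3 + (-2 + N)² (D(N, V) = -3 + (N - 2)² = -3 + (-2 + N)²)
x = ⅓ ≈ 0.33333
h(a) = 1/(2*a)
-13648 + (-13*h(D(3, 1)))*x = -13648 - 13/(2*(-3 + (-2 + 3)²))*(⅓) = -13648 - 13/(2*(-3 + 1²))*(⅓) = -13648 - 13/(2*(-3 + 1))*(⅓) = -13648 - 13/(2*(-2))*(⅓) = -13648 - 13*(-1)/(2*2)*(⅓) = -13648 - 13*(-¼)*(⅓) = -13648 + (13/4)*(⅓) = -13648 + 13/12 = -163763/12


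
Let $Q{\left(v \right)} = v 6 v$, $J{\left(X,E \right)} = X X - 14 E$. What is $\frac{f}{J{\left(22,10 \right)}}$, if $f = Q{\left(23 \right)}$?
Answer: $\frac{1587}{172} \approx 9.2267$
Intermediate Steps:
$J{\left(X,E \right)} = X^{2} - 14 E$
$Q{\left(v \right)} = 6 v^{2}$ ($Q{\left(v \right)} = 6 v v = 6 v^{2}$)
$f = 3174$ ($f = 6 \cdot 23^{2} = 6 \cdot 529 = 3174$)
$\frac{f}{J{\left(22,10 \right)}} = \frac{3174}{22^{2} - 140} = \frac{3174}{484 - 140} = \frac{3174}{344} = 3174 \cdot \frac{1}{344} = \frac{1587}{172}$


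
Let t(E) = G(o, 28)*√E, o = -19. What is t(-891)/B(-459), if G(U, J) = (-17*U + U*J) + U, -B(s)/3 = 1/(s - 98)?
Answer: -380988*I*√11 ≈ -1.2636e+6*I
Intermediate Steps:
B(s) = -3/(-98 + s) (B(s) = -3/(s - 98) = -3/(-98 + s))
G(U, J) = -16*U + J*U (G(U, J) = (-17*U + J*U) + U = -16*U + J*U)
t(E) = -228*√E (t(E) = (-19*(-16 + 28))*√E = (-19*12)*√E = -228*√E)
t(-891)/B(-459) = (-2052*I*√11)/((-3/(-98 - 459))) = (-2052*I*√11)/((-3/(-557))) = (-2052*I*√11)/((-3*(-1/557))) = (-2052*I*√11)/(3/557) = -2052*I*√11*(557/3) = -380988*I*√11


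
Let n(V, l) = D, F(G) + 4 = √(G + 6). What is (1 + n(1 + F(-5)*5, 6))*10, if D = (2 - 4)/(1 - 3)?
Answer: 20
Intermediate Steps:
F(G) = -4 + √(6 + G) (F(G) = -4 + √(G + 6) = -4 + √(6 + G))
D = 1 (D = -2/(-2) = -2*(-½) = 1)
n(V, l) = 1
(1 + n(1 + F(-5)*5, 6))*10 = (1 + 1)*10 = 2*10 = 20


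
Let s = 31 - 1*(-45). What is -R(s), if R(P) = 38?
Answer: -38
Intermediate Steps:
s = 76 (s = 31 + 45 = 76)
-R(s) = -1*38 = -38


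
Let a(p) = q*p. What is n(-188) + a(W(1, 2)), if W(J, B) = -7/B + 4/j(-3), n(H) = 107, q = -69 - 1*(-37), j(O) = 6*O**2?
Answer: 5849/27 ≈ 216.63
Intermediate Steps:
q = -32 (q = -69 + 37 = -32)
W(J, B) = 2/27 - 7/B (W(J, B) = -7/B + 4/((6*(-3)**2)) = -7/B + 4/((6*9)) = -7/B + 4/54 = -7/B + 4*(1/54) = -7/B + 2/27 = 2/27 - 7/B)
a(p) = -32*p
n(-188) + a(W(1, 2)) = 107 - 32*(2/27 - 7/2) = 107 - 32*(-185/54) = 107 + 2960/27 = 5849/27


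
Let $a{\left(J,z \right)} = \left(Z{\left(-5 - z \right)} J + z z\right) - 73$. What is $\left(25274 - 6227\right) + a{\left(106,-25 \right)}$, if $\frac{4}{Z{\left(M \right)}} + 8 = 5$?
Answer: $\frac{58373}{3} \approx 19458.0$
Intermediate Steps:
$Z{\left(M \right)} = - \frac{4}{3}$ ($Z{\left(M \right)} = \frac{4}{-8 + 5} = \frac{4}{-3} = 4 \left(- \frac{1}{3}\right) = - \frac{4}{3}$)
$a{\left(J,z \right)} = -73 + z^{2} - \frac{4 J}{3}$ ($a{\left(J,z \right)} = \left(- \frac{4 J}{3} + z z\right) - 73 = \left(- \frac{4 J}{3} + z^{2}\right) - 73 = \left(z^{2} - \frac{4 J}{3}\right) - 73 = -73 + z^{2} - \frac{4 J}{3}$)
$\left(25274 - 6227\right) + a{\left(106,-25 \right)} = \left(25274 - 6227\right) - \left(\frac{643}{3} - 625\right) = 19047 - - \frac{1232}{3} = 19047 + \frac{1232}{3} = \frac{58373}{3}$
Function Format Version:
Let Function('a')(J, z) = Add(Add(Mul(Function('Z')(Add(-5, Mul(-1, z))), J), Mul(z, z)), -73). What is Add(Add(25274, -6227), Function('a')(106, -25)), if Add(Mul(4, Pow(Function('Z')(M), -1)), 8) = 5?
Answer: Rational(58373, 3) ≈ 19458.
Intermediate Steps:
Function('Z')(M) = Rational(-4, 3) (Function('Z')(M) = Mul(4, Pow(Add(-8, 5), -1)) = Mul(4, Pow(-3, -1)) = Mul(4, Rational(-1, 3)) = Rational(-4, 3))
Function('a')(J, z) = Add(-73, Pow(z, 2), Mul(Rational(-4, 3), J)) (Function('a')(J, z) = Add(Add(Mul(Rational(-4, 3), J), Mul(z, z)), -73) = Add(Add(Mul(Rational(-4, 3), J), Pow(z, 2)), -73) = Add(Add(Pow(z, 2), Mul(Rational(-4, 3), J)), -73) = Add(-73, Pow(z, 2), Mul(Rational(-4, 3), J)))
Add(Add(25274, -6227), Function('a')(106, -25)) = Add(Add(25274, -6227), Add(-73, Pow(-25, 2), Mul(Rational(-4, 3), 106))) = Add(19047, Add(-73, 625, Rational(-424, 3))) = Add(19047, Rational(1232, 3)) = Rational(58373, 3)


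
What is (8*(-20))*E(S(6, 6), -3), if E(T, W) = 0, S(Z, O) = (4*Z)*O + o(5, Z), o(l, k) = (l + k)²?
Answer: 0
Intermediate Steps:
o(l, k) = (k + l)²
S(Z, O) = (5 + Z)² + 4*O*Z (S(Z, O) = (4*Z)*O + (Z + 5)² = 4*O*Z + (5 + Z)² = (5 + Z)² + 4*O*Z)
(8*(-20))*E(S(6, 6), -3) = (8*(-20))*0 = -160*0 = 0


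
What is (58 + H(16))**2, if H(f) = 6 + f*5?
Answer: 20736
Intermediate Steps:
H(f) = 6 + 5*f
(58 + H(16))**2 = (58 + (6 + 5*16))**2 = (58 + (6 + 80))**2 = (58 + 86)**2 = 144**2 = 20736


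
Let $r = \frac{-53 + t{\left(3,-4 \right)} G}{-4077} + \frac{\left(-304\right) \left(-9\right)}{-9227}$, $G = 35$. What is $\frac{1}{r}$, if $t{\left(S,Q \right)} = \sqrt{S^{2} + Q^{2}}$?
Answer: $- \frac{37618479}{12280366} \approx -3.0633$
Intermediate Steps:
$t{\left(S,Q \right)} = \sqrt{Q^{2} + S^{2}}$
$r = - \frac{12280366}{37618479}$ ($r = \frac{-53 + \sqrt{\left(-4\right)^{2} + 3^{2}} \cdot 35}{-4077} + \frac{\left(-304\right) \left(-9\right)}{-9227} = \left(-53 + \sqrt{16 + 9} \cdot 35\right) \left(- \frac{1}{4077}\right) + 2736 \left(- \frac{1}{9227}\right) = \left(-53 + \sqrt{25} \cdot 35\right) \left(- \frac{1}{4077}\right) - \frac{2736}{9227} = \left(-53 + 5 \cdot 35\right) \left(- \frac{1}{4077}\right) - \frac{2736}{9227} = \left(-53 + 175\right) \left(- \frac{1}{4077}\right) - \frac{2736}{9227} = 122 \left(- \frac{1}{4077}\right) - \frac{2736}{9227} = - \frac{122}{4077} - \frac{2736}{9227} = - \frac{12280366}{37618479} \approx -0.32645$)
$\frac{1}{r} = \frac{1}{- \frac{12280366}{37618479}} = - \frac{37618479}{12280366}$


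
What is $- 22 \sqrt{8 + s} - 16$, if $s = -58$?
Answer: $-16 - 110 i \sqrt{2} \approx -16.0 - 155.56 i$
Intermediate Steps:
$- 22 \sqrt{8 + s} - 16 = - 22 \sqrt{8 - 58} - 16 = - 22 \sqrt{-50} - 16 = - 22 \cdot 5 i \sqrt{2} - 16 = - 110 i \sqrt{2} - 16 = -16 - 110 i \sqrt{2}$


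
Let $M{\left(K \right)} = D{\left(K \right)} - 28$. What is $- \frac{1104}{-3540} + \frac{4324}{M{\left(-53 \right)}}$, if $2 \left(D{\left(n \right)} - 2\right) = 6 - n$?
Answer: $\frac{2551804}{2065} \approx 1235.7$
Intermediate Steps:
$D{\left(n \right)} = 5 - \frac{n}{2}$ ($D{\left(n \right)} = 2 + \frac{6 - n}{2} = 2 - \left(-3 + \frac{n}{2}\right) = 5 - \frac{n}{2}$)
$M{\left(K \right)} = -23 - \frac{K}{2}$ ($M{\left(K \right)} = \left(5 - \frac{K}{2}\right) - 28 = -23 - \frac{K}{2}$)
$- \frac{1104}{-3540} + \frac{4324}{M{\left(-53 \right)}} = - \frac{1104}{-3540} + \frac{4324}{-23 - - \frac{53}{2}} = \left(-1104\right) \left(- \frac{1}{3540}\right) + \frac{4324}{-23 + \frac{53}{2}} = \frac{92}{295} + \frac{4324}{\frac{7}{2}} = \frac{92}{295} + 4324 \cdot \frac{2}{7} = \frac{92}{295} + \frac{8648}{7} = \frac{2551804}{2065}$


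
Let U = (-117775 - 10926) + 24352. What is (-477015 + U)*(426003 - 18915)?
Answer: -236666308032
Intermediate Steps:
U = -104349 (U = -128701 + 24352 = -104349)
(-477015 + U)*(426003 - 18915) = (-477015 - 104349)*(426003 - 18915) = -581364*407088 = -236666308032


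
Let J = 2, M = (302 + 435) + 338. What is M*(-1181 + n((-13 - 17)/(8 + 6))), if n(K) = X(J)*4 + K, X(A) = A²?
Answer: -8782750/7 ≈ -1.2547e+6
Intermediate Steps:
M = 1075 (M = 737 + 338 = 1075)
n(K) = 16 + K (n(K) = 2²*4 + K = 4*4 + K = 16 + K)
M*(-1181 + n((-13 - 17)/(8 + 6))) = 1075*(-1181 + (16 + (-13 - 17)/(8 + 6))) = 1075*(-1181 + (16 - 30/14)) = 1075*(-1181 + (16 - 30*1/14)) = 1075*(-1181 + (16 - 15/7)) = 1075*(-1181 + 97/7) = 1075*(-8170/7) = -8782750/7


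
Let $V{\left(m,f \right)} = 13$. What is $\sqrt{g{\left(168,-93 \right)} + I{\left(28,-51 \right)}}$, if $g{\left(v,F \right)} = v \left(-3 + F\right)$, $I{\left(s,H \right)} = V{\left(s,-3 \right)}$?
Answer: $i \sqrt{16115} \approx 126.94 i$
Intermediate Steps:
$I{\left(s,H \right)} = 13$
$\sqrt{g{\left(168,-93 \right)} + I{\left(28,-51 \right)}} = \sqrt{168 \left(-3 - 93\right) + 13} = \sqrt{168 \left(-96\right) + 13} = \sqrt{-16128 + 13} = \sqrt{-16115} = i \sqrt{16115}$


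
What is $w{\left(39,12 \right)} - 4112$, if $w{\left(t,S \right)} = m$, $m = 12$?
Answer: $-4100$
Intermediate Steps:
$w{\left(t,S \right)} = 12$
$w{\left(39,12 \right)} - 4112 = 12 - 4112 = -4100$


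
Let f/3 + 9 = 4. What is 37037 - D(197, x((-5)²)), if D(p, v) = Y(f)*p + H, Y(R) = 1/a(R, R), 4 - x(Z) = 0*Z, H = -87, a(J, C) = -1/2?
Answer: 37518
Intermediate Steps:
a(J, C) = -½ (a(J, C) = -1*½ = -½)
f = -15 (f = -27 + 3*4 = -27 + 12 = -15)
x(Z) = 4 (x(Z) = 4 - 0*Z = 4 - 1*0 = 4 + 0 = 4)
Y(R) = -2 (Y(R) = 1/(-½) = -2)
D(p, v) = -87 - 2*p (D(p, v) = -2*p - 87 = -87 - 2*p)
37037 - D(197, x((-5)²)) = 37037 - (-87 - 2*197) = 37037 - (-87 - 394) = 37037 - 1*(-481) = 37037 + 481 = 37518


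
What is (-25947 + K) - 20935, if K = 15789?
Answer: -31093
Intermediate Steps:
(-25947 + K) - 20935 = (-25947 + 15789) - 20935 = -10158 - 20935 = -31093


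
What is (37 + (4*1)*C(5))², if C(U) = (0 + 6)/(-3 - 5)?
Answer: 1156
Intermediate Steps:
C(U) = -¾ (C(U) = 6/(-8) = 6*(-⅛) = -¾)
(37 + (4*1)*C(5))² = (37 + (4*1)*(-¾))² = (37 + 4*(-¾))² = (37 - 3)² = 34² = 1156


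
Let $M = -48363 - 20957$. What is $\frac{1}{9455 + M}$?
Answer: $- \frac{1}{59865} \approx -1.6704 \cdot 10^{-5}$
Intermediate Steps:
$M = -69320$ ($M = -48363 - 20957 = -69320$)
$\frac{1}{9455 + M} = \frac{1}{9455 - 69320} = \frac{1}{-59865} = - \frac{1}{59865}$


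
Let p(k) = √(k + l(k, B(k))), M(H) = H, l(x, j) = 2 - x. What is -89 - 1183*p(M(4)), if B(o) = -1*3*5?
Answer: -89 - 1183*√2 ≈ -1762.0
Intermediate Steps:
B(o) = -15 (B(o) = -3*5 = -15)
p(k) = √2 (p(k) = √(k + (2 - k)) = √2)
-89 - 1183*p(M(4)) = -89 - 1183*√2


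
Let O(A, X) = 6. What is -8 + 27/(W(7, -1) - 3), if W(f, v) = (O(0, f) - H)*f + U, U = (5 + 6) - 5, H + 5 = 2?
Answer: -167/22 ≈ -7.5909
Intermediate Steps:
H = -3 (H = -5 + 2 = -3)
U = 6 (U = 11 - 5 = 6)
W(f, v) = 6 + 9*f (W(f, v) = (6 - 1*(-3))*f + 6 = (6 + 3)*f + 6 = 9*f + 6 = 6 + 9*f)
-8 + 27/(W(7, -1) - 3) = -8 + 27/((6 + 9*7) - 3) = -8 + 27/((6 + 63) - 3) = -8 + 27/(69 - 3) = -8 + 27/66 = -8 + (1/66)*27 = -8 + 9/22 = -167/22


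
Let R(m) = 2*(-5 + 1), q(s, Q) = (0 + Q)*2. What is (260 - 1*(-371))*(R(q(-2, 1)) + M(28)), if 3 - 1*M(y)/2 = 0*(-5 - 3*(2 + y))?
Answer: -1262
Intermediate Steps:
q(s, Q) = 2*Q (q(s, Q) = Q*2 = 2*Q)
R(m) = -8 (R(m) = 2*(-4) = -8)
M(y) = 6 (M(y) = 6 - 0*(-5 - 3*(2 + y)) = 6 - 0*(-5 + (-6 - 3*y)) = 6 - 0*(-11 - 3*y) = 6 - 2*0 = 6 + 0 = 6)
(260 - 1*(-371))*(R(q(-2, 1)) + M(28)) = (260 - 1*(-371))*(-8 + 6) = (260 + 371)*(-2) = 631*(-2) = -1262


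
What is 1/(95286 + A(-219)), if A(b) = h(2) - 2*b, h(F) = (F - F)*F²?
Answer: 1/95724 ≈ 1.0447e-5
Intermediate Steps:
h(F) = 0 (h(F) = 0*F² = 0)
A(b) = -2*b (A(b) = 0 - 2*b = -2*b)
1/(95286 + A(-219)) = 1/(95286 - 2*(-219)) = 1/(95286 + 438) = 1/95724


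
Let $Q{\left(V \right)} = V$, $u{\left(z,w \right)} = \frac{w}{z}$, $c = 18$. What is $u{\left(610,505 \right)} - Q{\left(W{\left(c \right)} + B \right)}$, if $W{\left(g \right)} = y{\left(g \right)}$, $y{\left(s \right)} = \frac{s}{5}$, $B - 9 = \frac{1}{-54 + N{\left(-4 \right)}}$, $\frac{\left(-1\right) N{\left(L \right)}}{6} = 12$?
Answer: $- \frac{226049}{19215} \approx -11.764$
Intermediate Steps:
$N{\left(L \right)} = -72$ ($N{\left(L \right)} = \left(-6\right) 12 = -72$)
$B = \frac{1133}{126}$ ($B = 9 + \frac{1}{-54 - 72} = 9 + \frac{1}{-126} = 9 - \frac{1}{126} = \frac{1133}{126} \approx 8.9921$)
$y{\left(s \right)} = \frac{s}{5}$ ($y{\left(s \right)} = s \frac{1}{5} = \frac{s}{5}$)
$W{\left(g \right)} = \frac{g}{5}$
$u{\left(610,505 \right)} - Q{\left(W{\left(c \right)} + B \right)} = \frac{505}{610} - \left(\frac{1}{5} \cdot 18 + \frac{1133}{126}\right) = 505 \cdot \frac{1}{610} - \left(\frac{18}{5} + \frac{1133}{126}\right) = \frac{101}{122} - \frac{7933}{630} = - \frac{226049}{19215}$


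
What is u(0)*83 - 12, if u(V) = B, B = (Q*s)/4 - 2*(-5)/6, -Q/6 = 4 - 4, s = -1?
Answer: 379/3 ≈ 126.33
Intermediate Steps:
Q = 0 (Q = -6*(4 - 4) = -6*0 = 0)
B = 5/3 (B = (0*(-1))/4 - 2*(-5)/6 = 0*(1/4) + 10*(1/6) = 0 + 5/3 = 5/3 ≈ 1.6667)
u(V) = 5/3
u(0)*83 - 12 = (5/3)*83 - 12 = 415/3 - 12 = 379/3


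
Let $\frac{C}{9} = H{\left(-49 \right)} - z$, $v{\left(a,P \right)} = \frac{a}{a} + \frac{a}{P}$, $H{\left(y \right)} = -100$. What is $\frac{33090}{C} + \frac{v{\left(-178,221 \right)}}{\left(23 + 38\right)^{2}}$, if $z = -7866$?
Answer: $\frac{4535711522}{9579450309} \approx 0.47348$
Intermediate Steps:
$v{\left(a,P \right)} = 1 + \frac{a}{P}$
$C = 69894$ ($C = 9 \left(-100 - -7866\right) = 9 \left(-100 + 7866\right) = 9 \cdot 7766 = 69894$)
$\frac{33090}{C} + \frac{v{\left(-178,221 \right)}}{\left(23 + 38\right)^{2}} = \frac{33090}{69894} + \frac{\frac{1}{221} \left(221 - 178\right)}{\left(23 + 38\right)^{2}} = 33090 \cdot \frac{1}{69894} + \frac{\frac{1}{221} \cdot 43}{61^{2}} = \frac{5515}{11649} + \frac{43}{221 \cdot 3721} = \frac{5515}{11649} + \frac{43}{221} \cdot \frac{1}{3721} = \frac{5515}{11649} + \frac{43}{822341} = \frac{4535711522}{9579450309}$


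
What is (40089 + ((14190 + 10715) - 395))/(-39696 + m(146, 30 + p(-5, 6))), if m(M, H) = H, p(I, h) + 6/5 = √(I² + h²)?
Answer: -64061536320/39337167371 - 1614975*√61/39337167371 ≈ -1.6288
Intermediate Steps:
p(I, h) = -6/5 + √(I² + h²)
(40089 + ((14190 + 10715) - 395))/(-39696 + m(146, 30 + p(-5, 6))) = (40089 + ((14190 + 10715) - 395))/(-39696 + (30 + (-6/5 + √((-5)² + 6²)))) = (40089 + (24905 - 395))/(-39696 + (30 + (-6/5 + √(25 + 36)))) = (40089 + 24510)/(-39696 + (30 + (-6/5 + √61))) = 64599/(-39696 + (144/5 + √61)) = 64599/(-198336/5 + √61)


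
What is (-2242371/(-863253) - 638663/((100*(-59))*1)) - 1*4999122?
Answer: -8486975706356587/1697730900 ≈ -4.9990e+6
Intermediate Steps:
(-2242371/(-863253) - 638663/((100*(-59))*1)) - 1*4999122 = (-2242371*(-1/863253) - 638663/((-5900*1))) - 4999122 = (747457/287751 - 638663/(-5900)) - 4999122 = (747457/287751 - 638663*(-1/5900)) - 4999122 = (747457/287751 + 638663/5900) - 4999122 = 188185913213/1697730900 - 4999122 = -8486975706356587/1697730900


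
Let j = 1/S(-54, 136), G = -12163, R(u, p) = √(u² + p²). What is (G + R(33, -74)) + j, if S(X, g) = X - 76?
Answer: -1581191/130 + √6565 ≈ -12082.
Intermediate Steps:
R(u, p) = √(p² + u²)
S(X, g) = -76 + X
j = -1/130 (j = 1/(-76 - 54) = 1/(-130) = -1/130 ≈ -0.0076923)
(G + R(33, -74)) + j = (-12163 + √((-74)² + 33²)) - 1/130 = (-12163 + √(5476 + 1089)) - 1/130 = (-12163 + √6565) - 1/130 = -1581191/130 + √6565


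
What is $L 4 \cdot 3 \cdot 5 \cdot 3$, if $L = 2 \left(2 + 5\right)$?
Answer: $2520$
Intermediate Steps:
$L = 14$ ($L = 2 \cdot 7 = 14$)
$L 4 \cdot 3 \cdot 5 \cdot 3 = 14 \cdot 4 \cdot 3 \cdot 5 \cdot 3 = 14 \cdot 4 \cdot 15 \cdot 3 = 14 \cdot 60 \cdot 3 = 14 \cdot 180 = 2520$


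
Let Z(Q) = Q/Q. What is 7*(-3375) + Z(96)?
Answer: -23624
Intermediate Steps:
Z(Q) = 1
7*(-3375) + Z(96) = 7*(-3375) + 1 = -23625 + 1 = -23624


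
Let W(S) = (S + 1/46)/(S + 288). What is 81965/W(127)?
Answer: 1564711850/5843 ≈ 2.6779e+5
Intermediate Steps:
W(S) = (1/46 + S)/(288 + S) (W(S) = (S + 1/46)/(288 + S) = (1/46 + S)/(288 + S))
81965/W(127) = 81965/(((1/46 + 127)/(288 + 127))) = 81965/(((5843/46)/415)) = 81965/(((1/415)*(5843/46))) = 81965/(5843/19090) = 81965*(19090/5843) = 1564711850/5843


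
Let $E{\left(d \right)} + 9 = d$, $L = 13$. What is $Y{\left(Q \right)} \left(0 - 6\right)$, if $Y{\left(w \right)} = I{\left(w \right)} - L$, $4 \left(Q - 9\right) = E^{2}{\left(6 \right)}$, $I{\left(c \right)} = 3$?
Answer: $60$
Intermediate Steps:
$E{\left(d \right)} = -9 + d$
$Q = \frac{45}{4}$ ($Q = 9 + \frac{\left(-9 + 6\right)^{2}}{4} = 9 + \frac{\left(-3\right)^{2}}{4} = 9 + \frac{1}{4} \cdot 9 = 9 + \frac{9}{4} = \frac{45}{4} \approx 11.25$)
$Y{\left(w \right)} = -10$ ($Y{\left(w \right)} = 3 - 13 = -10$)
$Y{\left(Q \right)} \left(0 - 6\right) = - 10 \left(0 - 6\right) = \left(-10\right) \left(-6\right) = 60$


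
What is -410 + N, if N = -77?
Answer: -487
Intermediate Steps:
-410 + N = -410 - 77 = -487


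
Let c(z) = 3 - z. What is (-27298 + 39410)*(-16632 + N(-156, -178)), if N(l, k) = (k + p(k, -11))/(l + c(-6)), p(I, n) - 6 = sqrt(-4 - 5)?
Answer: -29610593984/147 - 12112*I/49 ≈ -2.0143e+8 - 247.18*I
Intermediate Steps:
p(I, n) = 6 + 3*I (p(I, n) = 6 + sqrt(-4 - 5) = 6 + sqrt(-9) = 6 + 3*I)
N(l, k) = (6 + k + 3*I)/(9 + l) (N(l, k) = (k + (6 + 3*I))/(l + (3 - 1*(-6))) = (6 + k + 3*I)/(l + (3 + 6)) = (6 + k + 3*I)/(l + 9) = (6 + k + 3*I)/(9 + l))
(-27298 + 39410)*(-16632 + N(-156, -178)) = (-27298 + 39410)*(-16632 + (6 - 178 + 3*I)/(9 - 156)) = 12112*(-16632 + (-172 + 3*I)/(-147)) = 12112*(-16632 - (-172 + 3*I)/147) = 12112*(-16632 + (172/147 - I/49)) = 12112*(-2444732/147 - I/49) = -29610593984/147 - 12112*I/49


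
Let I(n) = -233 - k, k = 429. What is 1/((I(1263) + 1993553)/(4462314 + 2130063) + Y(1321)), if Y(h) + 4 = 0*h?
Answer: -2197459/8125539 ≈ -0.27044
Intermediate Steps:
I(n) = -662 (I(n) = -233 - 1*429 = -233 - 429 = -662)
Y(h) = -4 (Y(h) = -4 + 0*h = -4 + 0 = -4)
1/((I(1263) + 1993553)/(4462314 + 2130063) + Y(1321)) = 1/((-662 + 1993553)/(4462314 + 2130063) - 4) = 1/(1992891/6592377 - 4) = 1/(1992891*(1/6592377) - 4) = 1/(664297/2197459 - 4) = 1/(-8125539/2197459) = -2197459/8125539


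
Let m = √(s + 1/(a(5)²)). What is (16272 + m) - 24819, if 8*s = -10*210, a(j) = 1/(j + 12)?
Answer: -8547 + √106/2 ≈ -8541.9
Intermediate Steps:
a(j) = 1/(12 + j)
s = -525/2 (s = (-10*210)/8 = (⅛)*(-2100) = -525/2 ≈ -262.50)
m = √106/2 (m = √(-525/2 + 1/((1/(12 + 5))²)) = √(-525/2 + 1/((1/17)²)) = √(-525/2 + 1/(1/289)) = √(-525/2 + 289) = √(53/2) = √106/2 ≈ 5.1478)
(16272 + m) - 24819 = (16272 + √106/2) - 24819 = -8547 + √106/2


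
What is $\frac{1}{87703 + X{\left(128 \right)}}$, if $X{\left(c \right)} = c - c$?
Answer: $\frac{1}{87703} \approx 1.1402 \cdot 10^{-5}$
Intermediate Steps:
$X{\left(c \right)} = 0$
$\frac{1}{87703 + X{\left(128 \right)}} = \frac{1}{87703 + 0} = \frac{1}{87703}$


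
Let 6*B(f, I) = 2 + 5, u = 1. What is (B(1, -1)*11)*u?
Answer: 77/6 ≈ 12.833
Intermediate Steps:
B(f, I) = 7/6 (B(f, I) = (2 + 5)/6 = (⅙)*7 = 7/6)
(B(1, -1)*11)*u = ((7/6)*11)*1 = (77/6)*1 = 77/6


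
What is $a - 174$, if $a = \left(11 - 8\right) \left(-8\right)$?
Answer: $-198$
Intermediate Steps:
$a = -24$ ($a = 3 \left(-8\right) = -24$)
$a - 174 = -24 - 174 = -198$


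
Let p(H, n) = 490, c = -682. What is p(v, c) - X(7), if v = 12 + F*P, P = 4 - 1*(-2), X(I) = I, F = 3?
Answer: 483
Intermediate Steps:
P = 6 (P = 4 + 2 = 6)
v = 30 (v = 12 + 3*6 = 12 + 18 = 30)
p(v, c) - X(7) = 490 - 1*7 = 490 - 7 = 483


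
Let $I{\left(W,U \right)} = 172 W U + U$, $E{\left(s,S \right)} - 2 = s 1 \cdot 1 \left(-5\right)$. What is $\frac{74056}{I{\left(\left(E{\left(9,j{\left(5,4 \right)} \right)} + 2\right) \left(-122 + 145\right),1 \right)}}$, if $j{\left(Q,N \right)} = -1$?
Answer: $- \frac{74056}{162195} \approx -0.45659$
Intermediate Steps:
$E{\left(s,S \right)} = 2 - 5 s$ ($E{\left(s,S \right)} = 2 + s 1 \cdot 1 \left(-5\right) = 2 + s 1 \left(-5\right) = 2 + s \left(-5\right) = 2 - 5 s$)
$I{\left(W,U \right)} = U + 172 U W$ ($I{\left(W,U \right)} = 172 U W + U = U + 172 U W$)
$\frac{74056}{I{\left(\left(E{\left(9,j{\left(5,4 \right)} \right)} + 2\right) \left(-122 + 145\right),1 \right)}} = \frac{74056}{1 \left(1 + 172 \left(\left(2 - 45\right) + 2\right) \left(-122 + 145\right)\right)} = \frac{74056}{1 \left(1 + 172 \left(\left(2 - 45\right) + 2\right) 23\right)} = \frac{74056}{1 \left(1 + 172 \left(-43 + 2\right) 23\right)} = \frac{74056}{1 \left(1 + 172 \left(\left(-41\right) 23\right)\right)} = \frac{74056}{1 \left(1 + 172 \left(-943\right)\right)} = \frac{74056}{1 \left(1 - 162196\right)} = \frac{74056}{1 \left(-162195\right)} = \frac{74056}{-162195} = 74056 \left(- \frac{1}{162195}\right) = - \frac{74056}{162195}$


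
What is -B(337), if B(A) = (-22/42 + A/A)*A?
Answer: -3370/21 ≈ -160.48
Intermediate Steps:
B(A) = 10*A/21 (B(A) = (-22*1/42 + 1)*A = (-11/21 + 1)*A = 10*A/21)
-B(337) = -10*337/21 = -1*3370/21 = -3370/21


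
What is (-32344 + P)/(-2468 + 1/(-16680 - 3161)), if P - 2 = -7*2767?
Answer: 93272541/4451599 ≈ 20.953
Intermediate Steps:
P = -19367 (P = 2 - 7*2767 = 2 - 19369 = -19367)
(-32344 + P)/(-2468 + 1/(-16680 - 3161)) = (-32344 - 19367)/(-2468 + 1/(-16680 - 3161)) = -51711/(-2468 + 1/(-19841)) = -51711/(-2468 - 1/19841) = -51711/(-48967589/19841) = -51711*(-19841/48967589) = 93272541/4451599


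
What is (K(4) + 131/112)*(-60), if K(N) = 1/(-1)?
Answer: -285/28 ≈ -10.179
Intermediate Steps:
K(N) = -1
(K(4) + 131/112)*(-60) = (-1 + 131/112)*(-60) = (19/112)*(-60) = -285/28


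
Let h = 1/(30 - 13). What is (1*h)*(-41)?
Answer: -41/17 ≈ -2.4118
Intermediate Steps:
h = 1/17 ≈ 0.058824
(1*h)*(-41) = (1*(1/17))*(-41) = (1/17)*(-41) = -41/17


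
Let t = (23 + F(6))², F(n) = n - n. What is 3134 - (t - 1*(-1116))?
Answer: 1489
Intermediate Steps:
F(n) = 0
t = 529 (t = (23 + 0)² = 23² = 529)
3134 - (t - 1*(-1116)) = 3134 - (529 - 1*(-1116)) = 3134 - (529 + 1116) = 3134 - 1*1645 = 3134 - 1645 = 1489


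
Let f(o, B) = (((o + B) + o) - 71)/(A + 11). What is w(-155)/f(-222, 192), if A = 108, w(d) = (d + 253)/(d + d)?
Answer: 343/2945 ≈ 0.11647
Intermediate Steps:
w(d) = (253 + d)/(2*d) (w(d) = (253 + d)/((2*d)) = (253 + d)*(1/(2*d)) = (253 + d)/(2*d))
f(o, B) = -71/119 + B/119 + 2*o/119 (f(o, B) = (((o + B) + o) - 71)/(108 + 11) = (((B + o) + o) - 71)/119 = ((B + 2*o) - 71)*(1/119) = (-71 + B + 2*o)*(1/119) = -71/119 + B/119 + 2*o/119)
w(-155)/f(-222, 192) = ((1/2)*(253 - 155)/(-155))/(-71/119 + (1/119)*192 + (2/119)*(-222)) = ((1/2)*(-1/155)*98)/(-71/119 + 192/119 - 444/119) = -49/(155*(-19/7)) = -49/155*(-7/19) = 343/2945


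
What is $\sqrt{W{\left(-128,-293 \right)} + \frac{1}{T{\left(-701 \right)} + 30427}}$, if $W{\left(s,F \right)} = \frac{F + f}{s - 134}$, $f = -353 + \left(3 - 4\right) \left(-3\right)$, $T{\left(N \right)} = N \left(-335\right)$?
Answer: $\frac{2 \sqrt{185217934556013}}{17374661} \approx 1.5666$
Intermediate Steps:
$T{\left(N \right)} = - 335 N$
$f = -350$ ($f = -353 - -3 = -353 + 3 = -350$)
$W{\left(s,F \right)} = \frac{-350 + F}{-134 + s}$ ($W{\left(s,F \right)} = \frac{F - 350}{s - 134} = \frac{-350 + F}{-134 + s}$)
$\sqrt{W{\left(-128,-293 \right)} + \frac{1}{T{\left(-701 \right)} + 30427}} = \sqrt{\frac{-350 - 293}{-134 - 128} + \frac{1}{\left(-335\right) \left(-701\right) + 30427}} = \sqrt{\frac{1}{-262} \left(-643\right) + \frac{1}{234835 + 30427}} = \sqrt{\left(- \frac{1}{262}\right) \left(-643\right) + \frac{1}{265262}} = \sqrt{\frac{643}{262} + \frac{1}{265262}} = \sqrt{\frac{42640932}{17374661}} = \frac{2 \sqrt{185217934556013}}{17374661}$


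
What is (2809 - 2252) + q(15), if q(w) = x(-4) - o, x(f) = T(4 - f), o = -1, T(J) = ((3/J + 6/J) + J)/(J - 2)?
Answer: 26857/48 ≈ 559.52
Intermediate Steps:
T(J) = (J + 9/J)/(-2 + J) (T(J) = (9/J + J)/(-2 + J) = (J + 9/J)/(-2 + J))
x(f) = (9 + (4 - f)**2)/((2 - f)*(4 - f)) (x(f) = (9 + (4 - f)**2)/((4 - f)*(-2 + (4 - f))) = (9 + (4 - f)**2)/((4 - f)*(2 - f)) = (9 + (4 - f)**2)/((2 - f)*(4 - f)))
q(w) = 121/48 (q(w) = (9 + (-4 - 4)**2)/((-4 - 4)*(-2 - 4)) - 1*(-1) = (9 + (-8)**2)/(-8*(-6)) + 1 = -1/8*(-1/6)*(9 + 64) + 1 = -1/8*(-1/6)*73 + 1 = 73/48 + 1 = 121/48)
(2809 - 2252) + q(15) = (2809 - 2252) + 121/48 = 557 + 121/48 = 26857/48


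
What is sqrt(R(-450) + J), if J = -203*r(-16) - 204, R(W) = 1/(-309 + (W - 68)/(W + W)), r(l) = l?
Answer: sqrt(58636332021014)/138791 ≈ 55.172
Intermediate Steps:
R(W) = 1/(-309 + (-68 + W)/(2*W)) (R(W) = 1/(-309 + (-68 + W)/((2*W))) = 1/(-309 + (-68 + W)*(1/(2*W))) = 1/(-309 + (-68 + W)/(2*W)))
J = 3044 (J = -203*(-16) - 204 = 3248 - 204 = 3044)
sqrt(R(-450) + J) = sqrt(-2*(-450)/(68 + 617*(-450)) + 3044) = sqrt(-2*(-450)/(68 - 277650) + 3044) = sqrt(-2*(-450)/(-277582) + 3044) = sqrt(-2*(-450)*(-1/277582) + 3044) = sqrt(-450/138791 + 3044) = sqrt(422479354/138791) = sqrt(58636332021014)/138791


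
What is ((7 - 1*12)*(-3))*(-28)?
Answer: -420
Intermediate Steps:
((7 - 1*12)*(-3))*(-28) = ((7 - 12)*(-3))*(-28) = -5*(-3)*(-28) = 15*(-28) = -420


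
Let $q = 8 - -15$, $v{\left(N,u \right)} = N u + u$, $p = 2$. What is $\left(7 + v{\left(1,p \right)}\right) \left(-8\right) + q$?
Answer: $-65$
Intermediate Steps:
$v{\left(N,u \right)} = u + N u$
$q = 23$ ($q = 8 + 15 = 23$)
$\left(7 + v{\left(1,p \right)}\right) \left(-8\right) + q = \left(7 + 2 \left(1 + 1\right)\right) \left(-8\right) + 23 = \left(7 + 2 \cdot 2\right) \left(-8\right) + 23 = \left(7 + 4\right) \left(-8\right) + 23 = 11 \left(-8\right) + 23 = -88 + 23 = -65$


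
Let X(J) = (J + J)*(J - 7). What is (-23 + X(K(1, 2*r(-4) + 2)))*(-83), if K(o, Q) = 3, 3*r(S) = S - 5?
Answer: 3901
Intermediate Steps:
r(S) = -5/3 + S/3 (r(S) = (S - 5)/3 = (-5 + S)/3 = -5/3 + S/3)
X(J) = 2*J*(-7 + J) (X(J) = (2*J)*(-7 + J) = 2*J*(-7 + J))
(-23 + X(K(1, 2*r(-4) + 2)))*(-83) = (-23 + 2*3*(-7 + 3))*(-83) = (-23 + 2*3*(-4))*(-83) = (-23 - 24)*(-83) = -47*(-83) = 3901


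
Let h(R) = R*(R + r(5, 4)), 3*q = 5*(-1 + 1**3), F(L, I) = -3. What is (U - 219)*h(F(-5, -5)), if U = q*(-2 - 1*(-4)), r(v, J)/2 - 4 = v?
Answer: 9855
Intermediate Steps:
r(v, J) = 8 + 2*v
q = 0 (q = (5*(-1 + 1**3))/3 = (5*(-1 + 1))/3 = (5*0)/3 = (1/3)*0 = 0)
h(R) = R*(18 + R) (h(R) = R*(R + (8 + 2*5)) = R*(R + (8 + 10)) = R*(R + 18) = R*(18 + R))
U = 0 (U = 0*(-2 - 1*(-4)) = 0*(-2 + 4) = 0*2 = 0)
(U - 219)*h(F(-5, -5)) = (0 - 219)*(-3*(18 - 3)) = -(-657)*15 = -219*(-45) = 9855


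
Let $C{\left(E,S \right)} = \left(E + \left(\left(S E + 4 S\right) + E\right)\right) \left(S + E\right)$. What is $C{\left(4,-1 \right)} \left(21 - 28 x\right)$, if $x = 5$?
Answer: $0$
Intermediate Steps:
$C{\left(E,S \right)} = \left(E + S\right) \left(2 E + 4 S + E S\right)$ ($C{\left(E,S \right)} = \left(E + \left(\left(E S + 4 S\right) + E\right)\right) \left(E + S\right) = \left(E + \left(\left(4 S + E S\right) + E\right)\right) \left(E + S\right) = \left(E + \left(E + 4 S + E S\right)\right) \left(E + S\right) = \left(2 E + 4 S + E S\right) \left(E + S\right) = \left(E + S\right) \left(2 E + 4 S + E S\right)$)
$C{\left(4,-1 \right)} \left(21 - 28 x\right) = \left(2 \cdot 4^{2} + 4 \left(-1\right)^{2} + 4 \left(-1\right)^{2} - 4^{2} + 6 \cdot 4 \left(-1\right)\right) \left(21 - 140\right) = \left(2 \cdot 16 + 4 \cdot 1 + 4 \cdot 1 - 16 - 24\right) \left(21 - 140\right) = \left(32 + 4 + 4 - 16 - 24\right) \left(-119\right) = 0 \left(-119\right) = 0$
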